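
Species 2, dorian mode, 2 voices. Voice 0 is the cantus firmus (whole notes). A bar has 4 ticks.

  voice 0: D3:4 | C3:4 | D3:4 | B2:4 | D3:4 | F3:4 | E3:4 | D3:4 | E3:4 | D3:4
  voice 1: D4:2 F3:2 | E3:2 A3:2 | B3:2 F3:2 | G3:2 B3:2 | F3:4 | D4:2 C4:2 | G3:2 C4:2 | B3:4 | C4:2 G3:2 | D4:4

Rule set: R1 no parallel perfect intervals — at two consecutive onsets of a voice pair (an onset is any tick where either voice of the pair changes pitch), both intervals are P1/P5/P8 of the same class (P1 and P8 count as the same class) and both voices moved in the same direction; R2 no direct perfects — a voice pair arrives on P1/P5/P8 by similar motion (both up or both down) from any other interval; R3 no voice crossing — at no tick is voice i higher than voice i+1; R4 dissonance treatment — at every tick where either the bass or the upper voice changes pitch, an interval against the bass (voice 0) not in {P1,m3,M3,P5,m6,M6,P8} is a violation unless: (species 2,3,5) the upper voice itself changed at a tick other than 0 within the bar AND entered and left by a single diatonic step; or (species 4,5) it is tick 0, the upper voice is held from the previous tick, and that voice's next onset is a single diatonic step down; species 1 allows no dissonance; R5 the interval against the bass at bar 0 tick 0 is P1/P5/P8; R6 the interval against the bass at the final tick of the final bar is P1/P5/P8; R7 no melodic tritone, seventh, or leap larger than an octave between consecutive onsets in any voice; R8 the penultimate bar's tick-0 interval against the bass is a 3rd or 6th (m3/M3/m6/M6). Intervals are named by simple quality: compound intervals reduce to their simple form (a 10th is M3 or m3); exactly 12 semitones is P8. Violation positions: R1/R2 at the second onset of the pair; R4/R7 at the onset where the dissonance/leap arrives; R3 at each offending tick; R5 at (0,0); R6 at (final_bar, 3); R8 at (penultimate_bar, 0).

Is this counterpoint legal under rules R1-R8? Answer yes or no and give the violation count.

No (2 violations)

bar 0: v0=D3 v1=D4 (P8)
bar 1: v0=C3 v1=E3 (M3)
bar 2: v0=D3 v1=B3 (M6)
bar 3: v0=B2 v1=G3 (m6)
bar 4: v0=D3 v1=F3 (m3)
bar 5: v0=F3 v1=D4 (M6)
bar 6: v0=E3 v1=G3 (m3)
bar 7: v0=D3 v1=B3 (M6)
bar 8: v0=E3 v1=C4 (m6)
bar 9: v0=D3 v1=D4 (P8)
  R7 @ bar2.2: B3->F3 leap 6st
  R7 @ bar4.0: B3->F3 leap 6st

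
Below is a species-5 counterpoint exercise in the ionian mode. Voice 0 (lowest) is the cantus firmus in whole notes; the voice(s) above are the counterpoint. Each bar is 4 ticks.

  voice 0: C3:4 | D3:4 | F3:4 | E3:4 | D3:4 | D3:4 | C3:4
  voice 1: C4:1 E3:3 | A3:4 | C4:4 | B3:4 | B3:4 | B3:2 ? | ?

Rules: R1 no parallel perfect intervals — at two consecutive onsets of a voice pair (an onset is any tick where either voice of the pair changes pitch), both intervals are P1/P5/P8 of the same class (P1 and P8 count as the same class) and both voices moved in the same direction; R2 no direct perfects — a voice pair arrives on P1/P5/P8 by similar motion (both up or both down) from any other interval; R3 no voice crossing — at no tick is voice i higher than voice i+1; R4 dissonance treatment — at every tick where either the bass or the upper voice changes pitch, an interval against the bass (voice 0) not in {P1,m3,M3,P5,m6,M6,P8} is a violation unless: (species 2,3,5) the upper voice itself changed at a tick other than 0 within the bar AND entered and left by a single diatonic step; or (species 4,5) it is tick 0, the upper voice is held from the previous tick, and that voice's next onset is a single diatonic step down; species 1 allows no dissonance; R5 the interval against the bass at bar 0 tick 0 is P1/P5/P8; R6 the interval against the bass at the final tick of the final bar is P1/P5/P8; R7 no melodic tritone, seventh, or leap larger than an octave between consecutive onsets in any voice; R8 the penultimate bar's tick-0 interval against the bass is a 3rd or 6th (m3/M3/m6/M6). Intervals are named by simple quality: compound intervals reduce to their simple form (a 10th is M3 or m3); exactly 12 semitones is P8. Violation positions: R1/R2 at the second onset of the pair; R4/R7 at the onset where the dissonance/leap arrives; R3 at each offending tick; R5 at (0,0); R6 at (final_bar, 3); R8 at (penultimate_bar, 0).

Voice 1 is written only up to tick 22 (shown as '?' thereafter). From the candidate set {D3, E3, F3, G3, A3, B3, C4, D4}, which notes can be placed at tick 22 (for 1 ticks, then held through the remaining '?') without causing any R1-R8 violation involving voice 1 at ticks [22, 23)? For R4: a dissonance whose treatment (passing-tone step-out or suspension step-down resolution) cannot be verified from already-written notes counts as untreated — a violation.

D3: legal
E3: violates R4
F3: violates R7
G3: violates R4
A3: legal
B3: legal
C4: violates R4
D4: legal

{A3, B3, D3, D4}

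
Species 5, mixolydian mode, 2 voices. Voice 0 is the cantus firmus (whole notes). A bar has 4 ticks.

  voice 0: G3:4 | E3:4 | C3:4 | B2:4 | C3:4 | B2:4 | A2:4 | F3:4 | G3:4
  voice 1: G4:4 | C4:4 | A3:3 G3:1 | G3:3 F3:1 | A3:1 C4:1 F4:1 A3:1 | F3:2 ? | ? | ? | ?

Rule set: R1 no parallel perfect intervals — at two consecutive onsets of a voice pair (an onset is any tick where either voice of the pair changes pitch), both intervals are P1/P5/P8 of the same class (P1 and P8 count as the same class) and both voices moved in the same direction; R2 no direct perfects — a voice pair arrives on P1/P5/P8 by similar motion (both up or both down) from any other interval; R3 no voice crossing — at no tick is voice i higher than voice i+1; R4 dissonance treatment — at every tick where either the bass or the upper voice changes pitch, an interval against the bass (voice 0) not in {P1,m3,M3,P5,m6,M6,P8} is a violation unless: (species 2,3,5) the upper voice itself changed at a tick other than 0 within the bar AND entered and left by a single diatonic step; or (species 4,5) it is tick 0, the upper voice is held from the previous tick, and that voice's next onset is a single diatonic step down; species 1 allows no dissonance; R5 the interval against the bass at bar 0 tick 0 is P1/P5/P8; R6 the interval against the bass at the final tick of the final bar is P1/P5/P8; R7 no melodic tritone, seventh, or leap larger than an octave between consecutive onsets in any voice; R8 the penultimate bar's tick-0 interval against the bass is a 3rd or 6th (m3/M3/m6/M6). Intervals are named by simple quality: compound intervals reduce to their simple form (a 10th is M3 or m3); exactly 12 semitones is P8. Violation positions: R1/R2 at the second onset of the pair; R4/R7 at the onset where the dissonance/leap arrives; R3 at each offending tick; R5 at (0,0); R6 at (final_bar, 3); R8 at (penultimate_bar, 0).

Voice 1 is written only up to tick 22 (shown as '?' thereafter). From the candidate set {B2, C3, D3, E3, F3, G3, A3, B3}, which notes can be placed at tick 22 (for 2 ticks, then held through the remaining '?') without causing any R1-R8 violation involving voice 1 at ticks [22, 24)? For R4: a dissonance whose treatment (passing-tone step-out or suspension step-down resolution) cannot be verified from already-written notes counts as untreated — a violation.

B2: violates R7
C3: violates R4
D3: legal
E3: violates R4
F3: legal
G3: legal
A3: violates R4
B3: violates R7

{D3, F3, G3}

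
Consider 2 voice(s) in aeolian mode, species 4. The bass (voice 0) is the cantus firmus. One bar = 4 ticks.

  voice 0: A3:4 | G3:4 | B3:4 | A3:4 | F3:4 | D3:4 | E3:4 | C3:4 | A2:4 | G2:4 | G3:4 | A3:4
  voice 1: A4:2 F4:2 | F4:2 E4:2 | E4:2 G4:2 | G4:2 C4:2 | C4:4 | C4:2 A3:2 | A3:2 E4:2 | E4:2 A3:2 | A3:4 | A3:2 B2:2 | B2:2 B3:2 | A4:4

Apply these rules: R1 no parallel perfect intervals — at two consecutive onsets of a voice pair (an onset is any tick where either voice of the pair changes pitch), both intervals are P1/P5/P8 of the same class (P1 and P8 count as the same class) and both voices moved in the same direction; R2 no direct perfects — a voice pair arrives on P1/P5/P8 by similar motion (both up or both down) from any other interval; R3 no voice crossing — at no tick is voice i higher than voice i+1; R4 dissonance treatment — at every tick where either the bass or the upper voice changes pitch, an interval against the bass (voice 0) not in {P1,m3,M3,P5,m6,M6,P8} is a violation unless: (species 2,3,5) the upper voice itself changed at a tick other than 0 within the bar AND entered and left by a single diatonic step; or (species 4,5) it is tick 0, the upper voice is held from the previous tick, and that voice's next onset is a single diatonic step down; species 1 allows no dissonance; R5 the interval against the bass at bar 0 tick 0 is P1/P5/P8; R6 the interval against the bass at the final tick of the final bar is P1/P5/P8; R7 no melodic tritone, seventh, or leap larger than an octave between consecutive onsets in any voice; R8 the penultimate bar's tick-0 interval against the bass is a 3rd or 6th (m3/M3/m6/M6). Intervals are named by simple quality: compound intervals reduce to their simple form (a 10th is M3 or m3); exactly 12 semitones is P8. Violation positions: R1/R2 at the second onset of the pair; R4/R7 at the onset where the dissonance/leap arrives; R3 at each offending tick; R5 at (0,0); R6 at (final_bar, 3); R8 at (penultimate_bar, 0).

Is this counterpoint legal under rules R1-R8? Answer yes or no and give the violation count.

No (10 violations)

bar 0: v0=A3 v1=A4 (P8)
bar 1: v0=G3 v1=F4 (m7)
bar 2: v0=B3 v1=E4 (P4)
bar 3: v0=A3 v1=G4 (m7)
bar 4: v0=F3 v1=C4 (P5)
bar 5: v0=D3 v1=C4 (m7)
bar 6: v0=E3 v1=A3 (P4)
bar 7: v0=C3 v1=E4 (M3)
bar 8: v0=A2 v1=A3 (P8)
bar 9: v0=G2 v1=A3 (M2)
bar 10: v0=G3 v1=B2 (m6)
bar 11: v0=A3 v1=A4 (P8)
  R4 @ bar2.0: B3/E4 P4 untreated
  R4 @ bar3.0: A3/G4 m7 untreated
  R4 @ bar5.0: D3/C4 m7 untreated
  R4 @ bar6.0: E3/A3 P4 untreated
  R4 @ bar9.0: G2/A3 M2 untreated
  R7 @ bar9.2: A3->B2 leap 10st
  R3 @ bar10.0: G3 above B2
  R3 @ bar10.1: G3 above B2
  R2 @ bar11.0: G3/B3 M3 -> A3/A4 P8 similar
  R7 @ bar11.0: B3->A4 leap 10st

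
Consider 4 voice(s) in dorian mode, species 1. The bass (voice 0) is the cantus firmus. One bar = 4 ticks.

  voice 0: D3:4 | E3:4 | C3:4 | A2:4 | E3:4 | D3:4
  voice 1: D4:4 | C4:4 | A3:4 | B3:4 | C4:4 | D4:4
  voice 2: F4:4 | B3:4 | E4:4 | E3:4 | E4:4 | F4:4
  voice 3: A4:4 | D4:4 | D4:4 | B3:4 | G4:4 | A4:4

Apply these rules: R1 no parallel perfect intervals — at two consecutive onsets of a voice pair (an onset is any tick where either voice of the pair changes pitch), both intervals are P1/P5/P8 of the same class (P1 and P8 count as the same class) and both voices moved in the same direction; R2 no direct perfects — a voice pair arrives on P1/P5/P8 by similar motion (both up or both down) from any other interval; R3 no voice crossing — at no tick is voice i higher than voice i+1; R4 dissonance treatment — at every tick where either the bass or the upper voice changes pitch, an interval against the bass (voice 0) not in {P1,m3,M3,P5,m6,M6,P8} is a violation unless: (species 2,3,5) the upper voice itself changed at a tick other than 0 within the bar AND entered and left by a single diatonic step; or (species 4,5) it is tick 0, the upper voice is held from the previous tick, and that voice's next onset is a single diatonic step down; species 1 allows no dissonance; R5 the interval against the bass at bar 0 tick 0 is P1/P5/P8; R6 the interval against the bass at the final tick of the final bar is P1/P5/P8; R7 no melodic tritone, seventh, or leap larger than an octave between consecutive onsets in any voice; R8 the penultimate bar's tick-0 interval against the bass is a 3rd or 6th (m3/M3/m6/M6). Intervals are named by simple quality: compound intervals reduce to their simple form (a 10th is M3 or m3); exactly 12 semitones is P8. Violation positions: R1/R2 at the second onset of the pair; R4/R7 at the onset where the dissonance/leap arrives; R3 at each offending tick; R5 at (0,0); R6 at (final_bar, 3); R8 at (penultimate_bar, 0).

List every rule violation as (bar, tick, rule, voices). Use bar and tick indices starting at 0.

(0, 0, R5, (0, 2))
(1, 0, R3, (1, 2))
(1, 0, R4, (0, 3))
(1, 0, R7, (2,))
(1, 1, R3, (1, 2))
(1, 2, R3, (1, 2))
(1, 3, R3, (1, 2))
(2, 0, R3, (2, 3))
(2, 0, R4, (0, 3))
(2, 1, R3, (2, 3))
(2, 2, R3, (2, 3))
(2, 3, R3, (2, 3))
(3, 0, R2, (0, 2))
(3, 0, R2, (2, 3))
(3, 0, R3, (1, 2))
(3, 0, R4, (0, 1))
(3, 0, R4, (0, 3))
(3, 1, R3, (1, 2))
(3, 2, R3, (1, 2))
(3, 3, R3, (1, 2))
(4, 0, R2, (0, 2))
(4, 0, R2, (1, 3))
(4, 0, R8, (0, 2))
(5, 0, R1, (1, 3))
(5, 3, R6, (0, 2))

bar 0: v0=D3 v1=D4 v2=F4 v3=A4 downbeat P5
bar 1: v0=E3 v1=C4 v2=B3 v3=D4 downbeat m7
bar 2: v0=C3 v1=A3 v2=E4 v3=D4 downbeat M2
bar 3: v0=A2 v1=B3 v2=E3 v3=B3 downbeat M2
bar 4: v0=E3 v1=C4 v2=E4 v3=G4 downbeat m3
bar 5: v0=D3 v1=D4 v2=F4 v3=A4 downbeat P5
  -> R5 @ bar 0 tick 0 v(0, 2): opens on m3
  -> R3 @ bar 1 tick 0 v(1, 2): C4 above B3
  -> R4 @ bar 1 tick 0 v(0, 3): E3/D4 m7 untreated
  -> R7 @ bar 1 tick 0 v(2,): F4->B3 leap 6st
  -> R3 @ bar 1 tick 1 v(1, 2): C4 above B3
  -> R3 @ bar 1 tick 2 v(1, 2): C4 above B3
  -> R3 @ bar 1 tick 3 v(1, 2): C4 above B3
  -> R3 @ bar 2 tick 0 v(2, 3): E4 above D4
  -> R4 @ bar 2 tick 0 v(0, 3): C3/D4 M2 untreated
  -> R3 @ bar 2 tick 1 v(2, 3): E4 above D4
  -> R3 @ bar 2 tick 2 v(2, 3): E4 above D4
  -> R3 @ bar 2 tick 3 v(2, 3): E4 above D4
  -> R2 @ bar 3 tick 0 v(0, 2): C3/E4 M3 -> A2/E3 P5 similar
  -> R2 @ bar 3 tick 0 v(2, 3): E4/D4 M2 -> E3/B3 P5 similar
  -> R3 @ bar 3 tick 0 v(1, 2): B3 above E3
  -> R4 @ bar 3 tick 0 v(0, 1): A2/B3 M2 untreated
  -> R4 @ bar 3 tick 0 v(0, 3): A2/B3 M2 untreated
  -> R3 @ bar 3 tick 1 v(1, 2): B3 above E3
  -> R3 @ bar 3 tick 2 v(1, 2): B3 above E3
  -> R3 @ bar 3 tick 3 v(1, 2): B3 above E3
  -> R2 @ bar 4 tick 0 v(0, 2): A2/E3 P5 -> E3/E4 P8 similar
  -> R2 @ bar 4 tick 0 v(1, 3): B3/B3 P1 -> C4/G4 P5 similar
  -> R8 @ bar 4 tick 0 v(0, 2): penult P8 not 3rd/6th
  -> R1 @ bar 5 tick 0 v(1, 3): C4/G4 P5 -> D4/A4 P5 similar
  -> R6 @ bar 5 tick 3 v(0, 2): closes on m3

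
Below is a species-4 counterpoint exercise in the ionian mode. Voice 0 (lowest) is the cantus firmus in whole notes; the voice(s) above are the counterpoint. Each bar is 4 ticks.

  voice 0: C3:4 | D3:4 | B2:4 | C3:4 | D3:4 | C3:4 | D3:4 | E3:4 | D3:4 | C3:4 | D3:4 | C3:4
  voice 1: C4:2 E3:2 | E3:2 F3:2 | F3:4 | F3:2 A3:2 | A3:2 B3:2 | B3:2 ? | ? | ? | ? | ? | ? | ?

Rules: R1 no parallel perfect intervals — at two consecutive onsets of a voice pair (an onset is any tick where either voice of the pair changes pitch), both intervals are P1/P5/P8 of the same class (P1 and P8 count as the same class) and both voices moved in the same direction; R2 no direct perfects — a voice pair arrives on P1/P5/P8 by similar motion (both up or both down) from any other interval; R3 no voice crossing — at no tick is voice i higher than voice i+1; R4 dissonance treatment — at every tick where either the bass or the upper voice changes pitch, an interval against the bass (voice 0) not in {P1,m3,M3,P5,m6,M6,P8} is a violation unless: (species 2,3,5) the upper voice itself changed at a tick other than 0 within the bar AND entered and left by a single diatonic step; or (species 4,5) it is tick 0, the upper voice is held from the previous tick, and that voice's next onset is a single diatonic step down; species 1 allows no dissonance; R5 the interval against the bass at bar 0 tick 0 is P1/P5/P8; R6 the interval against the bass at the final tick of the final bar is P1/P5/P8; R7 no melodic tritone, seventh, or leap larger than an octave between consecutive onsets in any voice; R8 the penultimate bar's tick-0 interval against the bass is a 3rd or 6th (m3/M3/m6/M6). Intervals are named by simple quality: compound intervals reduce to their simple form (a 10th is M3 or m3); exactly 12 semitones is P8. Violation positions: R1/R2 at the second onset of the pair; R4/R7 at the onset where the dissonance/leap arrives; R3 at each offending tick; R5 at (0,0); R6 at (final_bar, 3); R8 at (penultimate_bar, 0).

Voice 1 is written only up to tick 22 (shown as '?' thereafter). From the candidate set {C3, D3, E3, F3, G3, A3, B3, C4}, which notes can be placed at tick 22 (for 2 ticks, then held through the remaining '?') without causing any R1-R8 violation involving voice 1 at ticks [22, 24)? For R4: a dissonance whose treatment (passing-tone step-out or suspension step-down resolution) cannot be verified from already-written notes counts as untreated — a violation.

C3: violates R7
D3: violates R4
E3: legal
F3: violates R4,R7
G3: legal
A3: legal
B3: legal
C4: legal

{A3, B3, C4, E3, G3}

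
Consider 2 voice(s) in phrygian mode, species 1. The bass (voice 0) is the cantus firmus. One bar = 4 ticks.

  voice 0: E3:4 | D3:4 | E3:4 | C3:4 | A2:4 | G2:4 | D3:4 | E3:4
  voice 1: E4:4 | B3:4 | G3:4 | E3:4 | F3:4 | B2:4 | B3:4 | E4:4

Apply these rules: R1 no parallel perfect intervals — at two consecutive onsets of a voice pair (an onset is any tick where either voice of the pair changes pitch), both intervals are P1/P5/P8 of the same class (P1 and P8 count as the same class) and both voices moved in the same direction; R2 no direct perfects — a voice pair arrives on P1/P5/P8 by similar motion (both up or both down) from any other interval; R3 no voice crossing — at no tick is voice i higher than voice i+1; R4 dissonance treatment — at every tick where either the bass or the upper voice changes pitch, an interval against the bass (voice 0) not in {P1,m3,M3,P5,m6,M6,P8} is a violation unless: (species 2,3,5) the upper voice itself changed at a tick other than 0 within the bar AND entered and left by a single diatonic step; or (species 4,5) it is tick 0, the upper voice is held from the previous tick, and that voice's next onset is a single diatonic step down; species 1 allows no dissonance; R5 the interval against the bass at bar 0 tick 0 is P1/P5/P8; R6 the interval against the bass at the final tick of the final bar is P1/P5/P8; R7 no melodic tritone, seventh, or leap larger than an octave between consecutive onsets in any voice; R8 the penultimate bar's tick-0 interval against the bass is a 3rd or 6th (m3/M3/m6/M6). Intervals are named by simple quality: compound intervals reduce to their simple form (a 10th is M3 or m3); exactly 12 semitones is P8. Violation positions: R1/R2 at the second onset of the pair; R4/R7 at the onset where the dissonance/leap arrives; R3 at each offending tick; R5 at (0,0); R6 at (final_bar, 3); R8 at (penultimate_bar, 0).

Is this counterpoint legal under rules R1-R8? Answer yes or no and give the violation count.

bar 0: v0=E3 v1=E4 (P8)
bar 1: v0=D3 v1=B3 (M6)
bar 2: v0=E3 v1=G3 (m3)
bar 3: v0=C3 v1=E3 (M3)
bar 4: v0=A2 v1=F3 (m6)
bar 5: v0=G2 v1=B2 (M3)
bar 6: v0=D3 v1=B3 (M6)
bar 7: v0=E3 v1=E4 (P8)
  R7 @ bar5.0: F3->B2 leap 6st
  R2 @ bar7.0: D3/B3 M6 -> E3/E4 P8 similar

No (2 violations)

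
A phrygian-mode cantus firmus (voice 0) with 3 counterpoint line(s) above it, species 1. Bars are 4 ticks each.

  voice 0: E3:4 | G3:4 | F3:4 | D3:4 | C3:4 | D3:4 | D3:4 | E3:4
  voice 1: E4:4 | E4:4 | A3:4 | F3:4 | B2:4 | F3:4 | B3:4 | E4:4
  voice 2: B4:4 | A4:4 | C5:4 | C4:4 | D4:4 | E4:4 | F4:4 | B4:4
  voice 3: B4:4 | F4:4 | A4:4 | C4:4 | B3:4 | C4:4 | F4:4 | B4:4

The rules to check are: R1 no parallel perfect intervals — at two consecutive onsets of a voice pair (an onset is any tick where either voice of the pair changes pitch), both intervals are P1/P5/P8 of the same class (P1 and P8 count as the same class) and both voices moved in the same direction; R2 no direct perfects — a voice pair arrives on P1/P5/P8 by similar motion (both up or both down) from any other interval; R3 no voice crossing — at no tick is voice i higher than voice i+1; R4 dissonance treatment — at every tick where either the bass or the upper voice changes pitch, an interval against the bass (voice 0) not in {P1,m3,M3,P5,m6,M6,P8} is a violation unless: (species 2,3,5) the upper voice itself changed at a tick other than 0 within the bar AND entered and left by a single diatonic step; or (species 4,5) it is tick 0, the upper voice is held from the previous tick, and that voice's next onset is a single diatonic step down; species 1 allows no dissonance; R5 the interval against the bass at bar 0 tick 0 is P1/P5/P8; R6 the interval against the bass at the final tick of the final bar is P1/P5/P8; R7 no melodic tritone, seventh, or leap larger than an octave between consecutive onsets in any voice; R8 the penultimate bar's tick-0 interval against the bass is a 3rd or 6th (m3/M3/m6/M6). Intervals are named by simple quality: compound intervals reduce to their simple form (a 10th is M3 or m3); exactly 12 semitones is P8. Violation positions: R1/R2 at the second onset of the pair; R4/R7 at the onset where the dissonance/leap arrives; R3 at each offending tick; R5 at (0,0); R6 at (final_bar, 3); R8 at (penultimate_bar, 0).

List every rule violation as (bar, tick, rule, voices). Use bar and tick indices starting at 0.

bar 0: v0=E3 v1=E4 v2=B4 v3=B4 downbeat P5
bar 1: v0=G3 v1=E4 v2=A4 v3=F4 downbeat m7
bar 2: v0=F3 v1=A3 v2=C5 v3=A4 downbeat M3
bar 3: v0=D3 v1=F3 v2=C4 v3=C4 downbeat m7
bar 4: v0=C3 v1=B2 v2=D4 v3=B3 downbeat M7
bar 5: v0=D3 v1=F3 v2=E4 v3=C4 downbeat m7
bar 6: v0=D3 v1=B3 v2=F4 v3=F4 downbeat m3
bar 7: v0=E3 v1=E4 v2=B4 v3=B4 downbeat P5
  -> R3 @ bar 1 tick 0 v(2, 3): A4 above F4
  -> R4 @ bar 1 tick 0 v(0, 2): G3/A4 M2 untreated
  -> R4 @ bar 1 tick 0 v(0, 3): G3/F4 m7 untreated
  -> R7 @ bar 1 tick 0 v(3,): B4->F4 leap 6st
  -> R3 @ bar 1 tick 1 v(2, 3): A4 above F4
  -> R3 @ bar 1 tick 2 v(2, 3): A4 above F4
  -> R3 @ bar 1 tick 3 v(2, 3): A4 above F4
  -> R3 @ bar 2 tick 0 v(2, 3): C5 above A4
  -> R3 @ bar 2 tick 1 v(2, 3): C5 above A4
  -> R3 @ bar 2 tick 2 v(2, 3): C5 above A4
  -> R3 @ bar 2 tick 3 v(2, 3): C5 above A4
  -> R2 @ bar 3 tick 0 v(1, 2): A3/C5 m3 -> F3/C4 P5 similar
  -> R2 @ bar 3 tick 0 v(1, 3): A3/A4 P8 -> F3/C4 P5 similar
  -> R2 @ bar 3 tick 0 v(2, 3): C5/A4 m3 -> C4/C4 P1 similar
  -> R4 @ bar 3 tick 0 v(0, 2): D3/C4 m7 untreated
  -> R4 @ bar 3 tick 0 v(0, 3): D3/C4 m7 untreated
  -> R2 @ bar 4 tick 0 v(1, 3): F3/C4 P5 -> B2/B3 P8 similar
  -> R3 @ bar 4 tick 0 v(0, 1): C3 above B2
  -> R3 @ bar 4 tick 0 v(2, 3): D4 above B3
  -> R4 @ bar 4 tick 0 v(0, 1): C3/B2 m2 untreated
  -> R4 @ bar 4 tick 0 v(0, 2): C3/D4 M2 untreated
  -> R4 @ bar 4 tick 0 v(0, 3): C3/B3 M7 untreated
  -> R7 @ bar 4 tick 0 v(1,): F3->B2 leap 6st
  -> R3 @ bar 4 tick 1 v(0, 1): C3 above B2
  -> R3 @ bar 4 tick 1 v(2, 3): D4 above B3
  -> R3 @ bar 4 tick 2 v(0, 1): C3 above B2
  -> R3 @ bar 4 tick 2 v(2, 3): D4 above B3
  -> R3 @ bar 4 tick 3 v(0, 1): C3 above B2
  -> R3 @ bar 4 tick 3 v(2, 3): D4 above B3
  -> R2 @ bar 5 tick 0 v(1, 3): B2/B3 P8 -> F3/C4 P5 similar
  -> R3 @ bar 5 tick 0 v(2, 3): E4 above C4
  -> R4 @ bar 5 tick 0 v(0, 2): D3/E4 M2 untreated
  -> R4 @ bar 5 tick 0 v(0, 3): D3/C4 m7 untreated
  -> R7 @ bar 5 tick 0 v(1,): B2->F3 leap 6st
  -> R3 @ bar 5 tick 1 v(2, 3): E4 above C4
  -> R3 @ bar 5 tick 2 v(2, 3): E4 above C4
  -> R3 @ bar 5 tick 3 v(2, 3): E4 above C4
  -> R2 @ bar 6 tick 0 v(2, 3): E4/C4 M3 -> F4/F4 P1 similar
  -> R7 @ bar 6 tick 0 v(1,): F3->B3 leap 6st
  -> R1 @ bar 7 tick 0 v(2, 3): F4/F4 P1 -> B4/B4 P1 similar
  -> R2 @ bar 7 tick 0 v(0, 1): D3/B3 M6 -> E3/E4 P8 similar
  -> R2 @ bar 7 tick 0 v(0, 2): D3/F4 m3 -> E3/B4 P5 similar
  -> R2 @ bar 7 tick 0 v(0, 3): D3/F4 m3 -> E3/B4 P5 similar
  -> R2 @ bar 7 tick 0 v(1, 2): B3/F4 TT -> E4/B4 P5 similar
  -> R2 @ bar 7 tick 0 v(1, 3): B3/F4 TT -> E4/B4 P5 similar
  -> R7 @ bar 7 tick 0 v(2,): F4->B4 leap 6st
  -> R7 @ bar 7 tick 0 v(3,): F4->B4 leap 6st

(1, 0, R3, (2, 3))
(1, 0, R4, (0, 2))
(1, 0, R4, (0, 3))
(1, 0, R7, (3,))
(1, 1, R3, (2, 3))
(1, 2, R3, (2, 3))
(1, 3, R3, (2, 3))
(2, 0, R3, (2, 3))
(2, 1, R3, (2, 3))
(2, 2, R3, (2, 3))
(2, 3, R3, (2, 3))
(3, 0, R2, (1, 2))
(3, 0, R2, (1, 3))
(3, 0, R2, (2, 3))
(3, 0, R4, (0, 2))
(3, 0, R4, (0, 3))
(4, 0, R2, (1, 3))
(4, 0, R3, (0, 1))
(4, 0, R3, (2, 3))
(4, 0, R4, (0, 1))
(4, 0, R4, (0, 2))
(4, 0, R4, (0, 3))
(4, 0, R7, (1,))
(4, 1, R3, (0, 1))
(4, 1, R3, (2, 3))
(4, 2, R3, (0, 1))
(4, 2, R3, (2, 3))
(4, 3, R3, (0, 1))
(4, 3, R3, (2, 3))
(5, 0, R2, (1, 3))
(5, 0, R3, (2, 3))
(5, 0, R4, (0, 2))
(5, 0, R4, (0, 3))
(5, 0, R7, (1,))
(5, 1, R3, (2, 3))
(5, 2, R3, (2, 3))
(5, 3, R3, (2, 3))
(6, 0, R2, (2, 3))
(6, 0, R7, (1,))
(7, 0, R1, (2, 3))
(7, 0, R2, (0, 1))
(7, 0, R2, (0, 2))
(7, 0, R2, (0, 3))
(7, 0, R2, (1, 2))
(7, 0, R2, (1, 3))
(7, 0, R7, (2,))
(7, 0, R7, (3,))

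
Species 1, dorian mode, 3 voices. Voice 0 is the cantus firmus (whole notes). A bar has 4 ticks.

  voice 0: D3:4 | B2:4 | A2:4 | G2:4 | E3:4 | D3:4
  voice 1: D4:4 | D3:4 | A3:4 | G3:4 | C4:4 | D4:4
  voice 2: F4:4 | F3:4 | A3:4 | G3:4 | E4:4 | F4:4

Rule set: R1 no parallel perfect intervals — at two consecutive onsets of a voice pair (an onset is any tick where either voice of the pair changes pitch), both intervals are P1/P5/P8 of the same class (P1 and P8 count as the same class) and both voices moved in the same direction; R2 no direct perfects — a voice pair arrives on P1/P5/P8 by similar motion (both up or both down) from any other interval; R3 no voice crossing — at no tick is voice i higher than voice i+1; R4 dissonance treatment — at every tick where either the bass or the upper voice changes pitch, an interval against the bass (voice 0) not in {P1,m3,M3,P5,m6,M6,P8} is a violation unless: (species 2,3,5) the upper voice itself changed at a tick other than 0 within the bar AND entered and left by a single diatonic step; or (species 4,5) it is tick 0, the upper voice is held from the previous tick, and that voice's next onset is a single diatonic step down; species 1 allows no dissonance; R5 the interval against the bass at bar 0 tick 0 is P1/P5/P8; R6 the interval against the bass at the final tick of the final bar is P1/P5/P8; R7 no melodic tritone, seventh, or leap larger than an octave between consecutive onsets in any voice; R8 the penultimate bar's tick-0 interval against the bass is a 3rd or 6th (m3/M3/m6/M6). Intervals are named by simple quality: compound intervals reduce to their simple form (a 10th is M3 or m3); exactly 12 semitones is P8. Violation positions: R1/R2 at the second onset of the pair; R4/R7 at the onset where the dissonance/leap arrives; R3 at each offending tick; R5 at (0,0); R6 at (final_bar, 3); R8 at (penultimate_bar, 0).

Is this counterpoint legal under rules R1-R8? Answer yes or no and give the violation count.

No (9 violations)

bar 0: v0=D3 v1=D4 v2=F4 (m3)
bar 1: v0=B2 v1=D3 v2=F3 (TT)
bar 2: v0=A2 v1=A3 v2=A3 (P8)
bar 3: v0=G2 v1=G3 v2=G3 (P8)
bar 4: v0=E3 v1=C4 v2=E4 (P8)
bar 5: v0=D3 v1=D4 v2=F4 (m3)
  R5 @ bar0.0: opens on m3
  R4 @ bar1.0: B2/F3 TT untreated
  R2 @ bar2.0: D3/F3 m3 -> A3/A3 P1 similar
  R1 @ bar3.0: A2/A3 P8 -> G2/G3 P8 similar
  R1 @ bar3.0: A2/A3 P8 -> G2/G3 P8 similar
  R1 @ bar3.0: A3/A3 P1 -> G3/G3 P1 similar
  R1 @ bar4.0: G2/G3 P8 -> E3/E4 P8 similar
  R8 @ bar4.0: penult P8 not 3rd/6th
  R6 @ bar5.3: closes on m3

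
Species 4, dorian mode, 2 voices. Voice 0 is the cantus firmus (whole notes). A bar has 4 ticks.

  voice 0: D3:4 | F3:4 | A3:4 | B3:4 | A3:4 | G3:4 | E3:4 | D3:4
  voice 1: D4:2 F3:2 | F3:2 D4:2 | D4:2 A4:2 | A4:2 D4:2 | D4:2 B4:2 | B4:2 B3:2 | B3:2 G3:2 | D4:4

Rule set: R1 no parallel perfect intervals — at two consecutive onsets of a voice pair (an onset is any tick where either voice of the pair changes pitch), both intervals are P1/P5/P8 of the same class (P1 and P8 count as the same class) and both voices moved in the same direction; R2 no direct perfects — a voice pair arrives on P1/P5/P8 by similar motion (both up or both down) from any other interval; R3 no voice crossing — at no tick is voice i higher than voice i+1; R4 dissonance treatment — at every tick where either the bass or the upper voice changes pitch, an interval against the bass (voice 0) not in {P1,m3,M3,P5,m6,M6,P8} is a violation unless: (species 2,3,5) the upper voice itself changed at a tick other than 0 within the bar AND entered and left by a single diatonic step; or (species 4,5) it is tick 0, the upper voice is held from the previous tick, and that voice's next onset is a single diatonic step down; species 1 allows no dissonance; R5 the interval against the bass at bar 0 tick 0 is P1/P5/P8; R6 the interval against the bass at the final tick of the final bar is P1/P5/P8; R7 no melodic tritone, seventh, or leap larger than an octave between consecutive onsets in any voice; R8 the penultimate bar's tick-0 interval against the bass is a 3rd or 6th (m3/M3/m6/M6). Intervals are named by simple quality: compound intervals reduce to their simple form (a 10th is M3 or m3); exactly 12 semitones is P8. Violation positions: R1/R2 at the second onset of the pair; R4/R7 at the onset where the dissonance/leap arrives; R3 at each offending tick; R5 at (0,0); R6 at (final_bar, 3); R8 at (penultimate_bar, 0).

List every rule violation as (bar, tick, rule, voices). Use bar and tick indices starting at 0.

(2, 0, R4, (0, 1))
(3, 0, R4, (0, 1))
(4, 0, R4, (0, 1))
(4, 2, R4, (0, 1))
(6, 0, R8, (0, 1))

bar 0: v0=D3 v1=D4 downbeat P8
bar 1: v0=F3 v1=F3 downbeat P1
bar 2: v0=A3 v1=D4 downbeat P4
bar 3: v0=B3 v1=A4 downbeat m7
bar 4: v0=A3 v1=D4 downbeat P4
bar 5: v0=G3 v1=B4 downbeat M3
bar 6: v0=E3 v1=B3 downbeat P5
bar 7: v0=D3 v1=D4 downbeat P8
  -> R4 @ bar 2 tick 0 v(0, 1): A3/D4 P4 untreated
  -> R4 @ bar 3 tick 0 v(0, 1): B3/A4 m7 untreated
  -> R4 @ bar 4 tick 0 v(0, 1): A3/D4 P4 untreated
  -> R4 @ bar 4 tick 2 v(0, 1): A3/B4 M2 untreated
  -> R8 @ bar 6 tick 0 v(0, 1): penult P5 not 3rd/6th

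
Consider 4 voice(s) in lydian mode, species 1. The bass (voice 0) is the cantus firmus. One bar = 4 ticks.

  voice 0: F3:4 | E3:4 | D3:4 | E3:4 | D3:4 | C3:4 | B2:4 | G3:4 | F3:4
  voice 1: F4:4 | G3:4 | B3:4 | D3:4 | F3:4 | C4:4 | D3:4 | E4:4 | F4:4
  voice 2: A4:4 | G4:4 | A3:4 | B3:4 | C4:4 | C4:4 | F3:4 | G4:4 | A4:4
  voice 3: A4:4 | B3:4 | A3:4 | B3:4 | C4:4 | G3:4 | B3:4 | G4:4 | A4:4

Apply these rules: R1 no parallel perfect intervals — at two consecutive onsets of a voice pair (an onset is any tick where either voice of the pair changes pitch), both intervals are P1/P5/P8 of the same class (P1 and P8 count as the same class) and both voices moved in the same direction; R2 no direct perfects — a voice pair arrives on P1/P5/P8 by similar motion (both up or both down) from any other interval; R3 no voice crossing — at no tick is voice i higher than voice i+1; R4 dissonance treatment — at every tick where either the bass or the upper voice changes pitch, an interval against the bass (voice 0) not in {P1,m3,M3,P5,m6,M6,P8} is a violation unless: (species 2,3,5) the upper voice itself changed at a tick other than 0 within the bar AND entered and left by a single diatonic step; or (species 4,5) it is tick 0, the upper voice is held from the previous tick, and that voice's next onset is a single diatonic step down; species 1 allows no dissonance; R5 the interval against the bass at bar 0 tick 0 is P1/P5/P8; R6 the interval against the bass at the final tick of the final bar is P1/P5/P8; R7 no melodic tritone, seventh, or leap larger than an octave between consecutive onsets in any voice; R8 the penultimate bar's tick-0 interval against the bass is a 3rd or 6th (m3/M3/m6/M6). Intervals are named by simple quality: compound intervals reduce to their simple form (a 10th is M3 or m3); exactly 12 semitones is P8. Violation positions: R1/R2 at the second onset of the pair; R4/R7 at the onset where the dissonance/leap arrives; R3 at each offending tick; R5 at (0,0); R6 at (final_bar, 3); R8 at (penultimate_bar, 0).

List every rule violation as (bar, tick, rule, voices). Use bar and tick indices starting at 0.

(0, 0, R5, (0, 2))
(0, 0, R5, (0, 3))
(1, 0, R2, (0, 3))
(1, 0, R2, (1, 2))
(1, 0, R3, (2, 3))
(1, 0, R7, (1,))
(1, 0, R7, (3,))
(1, 1, R3, (2, 3))
(1, 2, R3, (2, 3))
(1, 3, R3, (2, 3))
(2, 0, R1, (0, 3))
(2, 0, R2, (0, 2))
(2, 0, R2, (2, 3))
(2, 0, R3, (1, 2))
(2, 0, R7, (2,))
(2, 1, R3, (1, 2))
(2, 2, R3, (1, 2))
(2, 3, R3, (1, 2))
(3, 0, R1, (0, 2))
(3, 0, R1, (0, 3))
(3, 0, R1, (2, 3))
(3, 0, R3, (0, 1))
(3, 0, R4, (0, 1))
(3, 1, R3, (0, 1))
(3, 2, R3, (0, 1))
(3, 3, R3, (0, 1))
(4, 0, R1, (2, 3))
(4, 0, R2, (1, 2))
(4, 0, R2, (1, 3))
(4, 0, R4, (0, 2))
(4, 0, R4, (0, 3))
(5, 0, R2, (0, 3))
(5, 0, R3, (2, 3))
(5, 1, R3, (2, 3))
(5, 2, R3, (2, 3))
(5, 3, R3, (2, 3))
(6, 0, R4, (0, 2))
(6, 0, R7, (1,))
(7, 0, R1, (0, 3))
(7, 0, R2, (0, 2))
(7, 0, R2, (2, 3))
(7, 0, R7, (1,))
(7, 0, R7, (2,))
(7, 0, R8, (0, 2))
(7, 0, R8, (0, 3))
(8, 0, R1, (2, 3))
(8, 3, R6, (0, 2))
(8, 3, R6, (0, 3))

bar 0: v0=F3 v1=F4 v2=A4 v3=A4 downbeat M3
bar 1: v0=E3 v1=G3 v2=G4 v3=B3 downbeat P5
bar 2: v0=D3 v1=B3 v2=A3 v3=A3 downbeat P5
bar 3: v0=E3 v1=D3 v2=B3 v3=B3 downbeat P5
bar 4: v0=D3 v1=F3 v2=C4 v3=C4 downbeat m7
bar 5: v0=C3 v1=C4 v2=C4 v3=G3 downbeat P5
bar 6: v0=B2 v1=D3 v2=F3 v3=B3 downbeat P8
bar 7: v0=G3 v1=E4 v2=G4 v3=G4 downbeat P8
bar 8: v0=F3 v1=F4 v2=A4 v3=A4 downbeat M3
  -> R5 @ bar 0 tick 0 v(0, 2): opens on M3
  -> R5 @ bar 0 tick 0 v(0, 3): opens on M3
  -> R2 @ bar 1 tick 0 v(0, 3): F3/A4 M3 -> E3/B3 P5 similar
  -> R2 @ bar 1 tick 0 v(1, 2): F4/A4 M3 -> G3/G4 P8 similar
  -> R3 @ bar 1 tick 0 v(2, 3): G4 above B3
  -> R7 @ bar 1 tick 0 v(1,): F4->G3 leap 10st
  -> R7 @ bar 1 tick 0 v(3,): A4->B3 leap 10st
  -> R3 @ bar 1 tick 1 v(2, 3): G4 above B3
  -> R3 @ bar 1 tick 2 v(2, 3): G4 above B3
  -> R3 @ bar 1 tick 3 v(2, 3): G4 above B3
  -> R1 @ bar 2 tick 0 v(0, 3): E3/B3 P5 -> D3/A3 P5 similar
  -> R2 @ bar 2 tick 0 v(0, 2): E3/G4 m3 -> D3/A3 P5 similar
  -> R2 @ bar 2 tick 0 v(2, 3): G4/B3 m6 -> A3/A3 P1 similar
  -> R3 @ bar 2 tick 0 v(1, 2): B3 above A3
  -> R7 @ bar 2 tick 0 v(2,): G4->A3 leap 10st
  -> R3 @ bar 2 tick 1 v(1, 2): B3 above A3
  -> R3 @ bar 2 tick 2 v(1, 2): B3 above A3
  -> R3 @ bar 2 tick 3 v(1, 2): B3 above A3
  -> R1 @ bar 3 tick 0 v(0, 2): D3/A3 P5 -> E3/B3 P5 similar
  -> R1 @ bar 3 tick 0 v(0, 3): D3/A3 P5 -> E3/B3 P5 similar
  -> R1 @ bar 3 tick 0 v(2, 3): A3/A3 P1 -> B3/B3 P1 similar
  -> R3 @ bar 3 tick 0 v(0, 1): E3 above D3
  -> R4 @ bar 3 tick 0 v(0, 1): E3/D3 M2 untreated
  -> R3 @ bar 3 tick 1 v(0, 1): E3 above D3
  -> R3 @ bar 3 tick 2 v(0, 1): E3 above D3
  -> R3 @ bar 3 tick 3 v(0, 1): E3 above D3
  -> R1 @ bar 4 tick 0 v(2, 3): B3/B3 P1 -> C4/C4 P1 similar
  -> R2 @ bar 4 tick 0 v(1, 2): D3/B3 M6 -> F3/C4 P5 similar
  -> R2 @ bar 4 tick 0 v(1, 3): D3/B3 M6 -> F3/C4 P5 similar
  -> R4 @ bar 4 tick 0 v(0, 2): D3/C4 m7 untreated
  -> R4 @ bar 4 tick 0 v(0, 3): D3/C4 m7 untreated
  -> R2 @ bar 5 tick 0 v(0, 3): D3/C4 m7 -> C3/G3 P5 similar
  -> R3 @ bar 5 tick 0 v(2, 3): C4 above G3
  -> R3 @ bar 5 tick 1 v(2, 3): C4 above G3
  -> R3 @ bar 5 tick 2 v(2, 3): C4 above G3
  -> R3 @ bar 5 tick 3 v(2, 3): C4 above G3
  -> R4 @ bar 6 tick 0 v(0, 2): B2/F3 TT untreated
  -> R7 @ bar 6 tick 0 v(1,): C4->D3 leap 10st
  -> R1 @ bar 7 tick 0 v(0, 3): B2/B3 P8 -> G3/G4 P8 similar
  -> R2 @ bar 7 tick 0 v(0, 2): B2/F3 TT -> G3/G4 P8 similar
  -> R2 @ bar 7 tick 0 v(2, 3): F3/B3 TT -> G4/G4 P1 similar
  -> R7 @ bar 7 tick 0 v(1,): D3->E4 leap 14st
  -> R7 @ bar 7 tick 0 v(2,): F3->G4 leap 14st
  -> R8 @ bar 7 tick 0 v(0, 2): penult P8 not 3rd/6th
  -> R8 @ bar 7 tick 0 v(0, 3): penult P8 not 3rd/6th
  -> R1 @ bar 8 tick 0 v(2, 3): G4/G4 P1 -> A4/A4 P1 similar
  -> R6 @ bar 8 tick 3 v(0, 2): closes on M3
  -> R6 @ bar 8 tick 3 v(0, 3): closes on M3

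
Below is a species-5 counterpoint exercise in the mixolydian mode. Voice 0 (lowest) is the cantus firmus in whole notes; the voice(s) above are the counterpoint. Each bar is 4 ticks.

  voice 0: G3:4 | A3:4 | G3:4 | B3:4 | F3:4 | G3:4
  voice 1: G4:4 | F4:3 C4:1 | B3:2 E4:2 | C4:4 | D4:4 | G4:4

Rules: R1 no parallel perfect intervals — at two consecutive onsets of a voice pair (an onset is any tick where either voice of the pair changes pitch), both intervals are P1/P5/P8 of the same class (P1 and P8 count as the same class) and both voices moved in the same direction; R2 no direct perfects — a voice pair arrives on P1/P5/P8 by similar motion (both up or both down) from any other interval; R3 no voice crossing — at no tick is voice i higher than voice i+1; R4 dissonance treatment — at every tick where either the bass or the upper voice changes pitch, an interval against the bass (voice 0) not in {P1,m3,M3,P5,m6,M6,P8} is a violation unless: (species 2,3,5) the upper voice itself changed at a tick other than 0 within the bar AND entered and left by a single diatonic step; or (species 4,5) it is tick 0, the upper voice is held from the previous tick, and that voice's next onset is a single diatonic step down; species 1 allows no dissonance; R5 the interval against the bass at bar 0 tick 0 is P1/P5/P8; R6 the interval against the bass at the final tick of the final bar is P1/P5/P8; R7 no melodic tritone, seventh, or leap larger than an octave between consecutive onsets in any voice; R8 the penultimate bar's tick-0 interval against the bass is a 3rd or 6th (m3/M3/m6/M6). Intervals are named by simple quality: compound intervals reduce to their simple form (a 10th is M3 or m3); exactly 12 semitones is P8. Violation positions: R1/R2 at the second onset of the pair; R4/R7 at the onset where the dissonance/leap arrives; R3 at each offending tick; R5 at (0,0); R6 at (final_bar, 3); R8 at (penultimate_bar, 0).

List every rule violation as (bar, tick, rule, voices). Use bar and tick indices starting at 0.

bar 0: v0=G3 v1=G4 downbeat P8
bar 1: v0=A3 v1=F4 downbeat m6
bar 2: v0=G3 v1=B3 downbeat M3
bar 3: v0=B3 v1=C4 downbeat m2
bar 4: v0=F3 v1=D4 downbeat M6
bar 5: v0=G3 v1=G4 downbeat P8
  -> R4 @ bar 3 tick 0 v(0, 1): B3/C4 m2 untreated
  -> R7 @ bar 4 tick 0 v(0,): B3->F3 leap 6st
  -> R2 @ bar 5 tick 0 v(0, 1): F3/D4 M6 -> G3/G4 P8 similar

(3, 0, R4, (0, 1))
(4, 0, R7, (0,))
(5, 0, R2, (0, 1))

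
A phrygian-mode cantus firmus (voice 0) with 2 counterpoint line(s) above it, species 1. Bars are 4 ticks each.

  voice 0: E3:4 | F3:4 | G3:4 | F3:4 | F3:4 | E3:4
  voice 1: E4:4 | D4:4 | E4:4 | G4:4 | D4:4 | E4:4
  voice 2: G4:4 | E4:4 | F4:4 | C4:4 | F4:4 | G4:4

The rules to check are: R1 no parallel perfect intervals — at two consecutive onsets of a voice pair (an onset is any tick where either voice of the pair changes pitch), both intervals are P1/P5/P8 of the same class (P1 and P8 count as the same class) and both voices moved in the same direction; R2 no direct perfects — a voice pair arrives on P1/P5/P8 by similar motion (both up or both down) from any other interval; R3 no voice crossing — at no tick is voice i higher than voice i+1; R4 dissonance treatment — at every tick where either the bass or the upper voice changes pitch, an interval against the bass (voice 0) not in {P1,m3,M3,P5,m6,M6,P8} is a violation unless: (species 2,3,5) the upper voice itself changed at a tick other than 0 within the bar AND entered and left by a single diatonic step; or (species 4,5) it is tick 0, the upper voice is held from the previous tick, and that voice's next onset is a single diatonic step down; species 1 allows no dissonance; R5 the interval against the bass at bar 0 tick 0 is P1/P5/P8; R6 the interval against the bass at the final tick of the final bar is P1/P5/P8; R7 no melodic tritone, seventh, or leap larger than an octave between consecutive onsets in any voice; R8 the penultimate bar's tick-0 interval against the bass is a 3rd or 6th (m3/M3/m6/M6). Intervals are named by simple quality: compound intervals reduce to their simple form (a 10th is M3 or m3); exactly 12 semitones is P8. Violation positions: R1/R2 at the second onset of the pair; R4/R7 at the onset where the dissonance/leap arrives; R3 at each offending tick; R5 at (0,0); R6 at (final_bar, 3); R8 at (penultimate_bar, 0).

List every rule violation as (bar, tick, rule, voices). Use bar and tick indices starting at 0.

bar 0: v0=E3 v1=E4 v2=G4 downbeat m3
bar 1: v0=F3 v1=D4 v2=E4 downbeat M7
bar 2: v0=G3 v1=E4 v2=F4 downbeat m7
bar 3: v0=F3 v1=G4 v2=C4 downbeat P5
bar 4: v0=F3 v1=D4 v2=F4 downbeat P8
bar 5: v0=E3 v1=E4 v2=G4 downbeat m3
  -> R5 @ bar 0 tick 0 v(0, 2): opens on m3
  -> R4 @ bar 1 tick 0 v(0, 2): F3/E4 M7 untreated
  -> R4 @ bar 2 tick 0 v(0, 2): G3/F4 m7 untreated
  -> R2 @ bar 3 tick 0 v(0, 2): G3/F4 m7 -> F3/C4 P5 similar
  -> R3 @ bar 3 tick 0 v(1, 2): G4 above C4
  -> R4 @ bar 3 tick 0 v(0, 1): F3/G4 M2 untreated
  -> R3 @ bar 3 tick 1 v(1, 2): G4 above C4
  -> R3 @ bar 3 tick 2 v(1, 2): G4 above C4
  -> R3 @ bar 3 tick 3 v(1, 2): G4 above C4
  -> R8 @ bar 4 tick 0 v(0, 2): penult P8 not 3rd/6th
  -> R6 @ bar 5 tick 3 v(0, 2): closes on m3

(0, 0, R5, (0, 2))
(1, 0, R4, (0, 2))
(2, 0, R4, (0, 2))
(3, 0, R2, (0, 2))
(3, 0, R3, (1, 2))
(3, 0, R4, (0, 1))
(3, 1, R3, (1, 2))
(3, 2, R3, (1, 2))
(3, 3, R3, (1, 2))
(4, 0, R8, (0, 2))
(5, 3, R6, (0, 2))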